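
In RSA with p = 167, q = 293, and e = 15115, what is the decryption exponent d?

φ(n) = (p−1)(q−1) = 166·292 = 48472.
Need d with 15115·d ≡ 1 (mod 48472). Apply the extended Euclidean algorithm:
48472 = 3·15115 + 3127
15115 = 4·3127 + 2607
3127 = 1·2607 + 520
2607 = 5·520 + 7
520 = 74·7 + 2
7 = 3·2 + 1
2 = 2·1 + 0
Back-substitute:
1 = 7 − 3·2
1 = −3·520 + 223·7
1 = 223·2607 − 1118·520
1 = −1118·3127 + 1341·2607
1 = 1341·15115 − 6482·3127
1 = −6482·48472 + 20787·15115
So 15115·20787 ≡ 1 (mod 48472), hence d = 20787.

20787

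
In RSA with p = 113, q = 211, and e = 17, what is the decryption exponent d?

φ(n) = (p−1)(q−1) = 112·210 = 23520.
Need d with 17·d ≡ 1 (mod 23520). Apply the extended Euclidean algorithm:
23520 = 1383*17 + 9
17 = 1*9 + 8
9 = 1*8 + 1
8 = 8*1 + 0
Back-substitute:
1 = 9 − 8
1 = −17 + 2·9
1 = 2·23520 − 2767·17
So 17·(-2767) ≡ 1 (mod 23520), hence d ≡ -2767 ≡ 20753 (mod 23520).

20753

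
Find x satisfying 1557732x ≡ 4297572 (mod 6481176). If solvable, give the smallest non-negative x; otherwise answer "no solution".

89257

First find gcd(1557732, 6481176):
6481176 = 4×1557732 + 250248
1557732 = 6×250248 + 56244
250248 = 4×56244 + 25272
56244 = 2×25272 + 5700
25272 = 4×5700 + 2472
5700 = 2×2472 + 756
2472 = 3×756 + 204
756 = 3×204 + 144
204 = 1×144 + 60
144 = 2×60 + 24
60 = 2×24 + 12
24 = 2×12 + 0
gcd = 12 and 12 | 4297572, so solutions exist. Divide through by 12: 129811x ≡ 358131 (mod 540098).
Now find 129811⁻¹ mod 540098:
540098 = 4×129811 + 20854
129811 = 6×20854 + 4687
20854 = 4×4687 + 2106
4687 = 2×2106 + 475
2106 = 4×475 + 206
475 = 2×206 + 63
206 = 3×63 + 17
63 = 3×17 + 12
17 = 1×12 + 5
12 = 2×5 + 2
5 = 2×2 + 1
2 = 2×1 + 0
Back-substitute:
1 = 5 − 2·2
1 = −2·12 + 5·5
1 = 5·17 − 7·12
1 = −7·63 + 26·17
1 = 26·206 − 85·63
1 = −85·475 + 196·206
1 = 196·2106 − 869·475
1 = −869·4687 + 1934·2106
1 = 1934·20854 − 8605·4687
1 = −8605·129811 + 53564·20854
1 = 53564·540098 − 222861·129811
So 129811·(-222861) ≡ 1 (mod 540098), i.e. 129811⁻¹ ≡ 317237.
Then x ≡ 317237·358131 ≡ 89257 (mod 540098); the smallest non-negative solution is x = 89257.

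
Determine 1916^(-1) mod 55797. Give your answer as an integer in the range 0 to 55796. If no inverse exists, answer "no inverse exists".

Extended Euclidean algorithm:
55797 = 29·1916 + 233
1916 = 8·233 + 52
233 = 4·52 + 25
52 = 2·25 + 2
25 = 12·2 + 1
2 = 2·1 + 0
The gcd is 1. Working backward:
1 = 25 − 12·2
1 = −12·52 + 25·25
1 = 25·233 − 112·52
1 = −112·1916 + 921·233
1 = 921·55797 − 26821·1916
Hence 1916⁻¹ ≡ -26821 ≡ 28976 (mod 55797).

28976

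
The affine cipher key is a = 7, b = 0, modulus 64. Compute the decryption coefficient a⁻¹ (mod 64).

Apply the Euclidean algorithm to 64 and 7:
64 = 9×7 + 1
7 = 7×1 + 0
Since gcd(7, 64) = 1, back-substitute to write 1 as a combination:
1 = 64 − 9·7
Thus 7·(-9) ≡ 1 (mod 64); reducing, -9 mod 64 = 55.

55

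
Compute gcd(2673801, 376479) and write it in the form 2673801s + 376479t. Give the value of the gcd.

Apply Euclid's algorithm to 2673801 and 376479:
2673801 = 7·376479 + 38448
376479 = 9·38448 + 30447
38448 = 1·30447 + 8001
30447 = 3·8001 + 6444
8001 = 1·6444 + 1557
6444 = 4·1557 + 216
1557 = 7·216 + 45
216 = 4·45 + 36
45 = 1·36 + 9
36 = 4·9 + 0
gcd(2673801, 376479) = 9.
Working backward:
9 = 45 − 36
9 = −216 + 5·45
9 = 5·1557 − 36·216
9 = −36·6444 + 149·1557
9 = 149·8001 − 185·6444
9 = −185·30447 + 704·8001
9 = 704·38448 − 889·30447
9 = −889·376479 + 8705·38448
9 = 8705·2673801 − 61824·376479
So 9 = (8705)·2673801 + (-61824)·376479.

9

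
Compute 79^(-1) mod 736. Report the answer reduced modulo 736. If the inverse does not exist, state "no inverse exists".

Run Euclid on (736, 79):
736 = 9·79 + 25
79 = 3·25 + 4
25 = 6·4 + 1
4 = 4·1 + 0
gcd = 1, so the inverse exists. Back-substitute:
1 = 25 − 6·4
1 = −6·79 + 19·25
1 = 19·736 − 177·79
Thus 79·(-177) ≡ 1 (mod 736); reducing, -177 mod 736 = 559.

559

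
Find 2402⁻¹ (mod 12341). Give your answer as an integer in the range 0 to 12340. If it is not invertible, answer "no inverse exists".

Apply the Euclidean algorithm to 12341 and 2402:
12341 = 5×2402 + 331
2402 = 7×331 + 85
331 = 3×85 + 76
85 = 1×76 + 9
76 = 8×9 + 4
9 = 2×4 + 1
4 = 4×1 + 0
Since gcd(2402, 12341) = 1, back-substitute to write 1 as a combination:
1 = 9 − 2·4
1 = −2·76 + 17·9
1 = 17·85 − 19·76
1 = −19·331 + 74·85
1 = 74·2402 − 537·331
1 = −537·12341 + 2759·2402
So 2402·2759 ≡ 1 (mod 12341).

2759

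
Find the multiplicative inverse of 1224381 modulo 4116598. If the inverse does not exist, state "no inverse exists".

Apply the Euclidean algorithm to 4116598 and 1224381:
4116598 = 3*1224381 + 443455
1224381 = 2*443455 + 337471
443455 = 1*337471 + 105984
337471 = 3*105984 + 19519
105984 = 5*19519 + 8389
19519 = 2*8389 + 2741
8389 = 3*2741 + 166
2741 = 16*166 + 85
166 = 1*85 + 81
85 = 1*81 + 4
81 = 20*4 + 1
4 = 4*1 + 0
Since gcd(1224381, 4116598) = 1, back-substitute to write 1 as a combination:
1 = 81 − 20·4
1 = −20·85 + 21·81
1 = 21·166 − 41·85
1 = −41·2741 + 677·166
1 = 677·8389 − 2072·2741
1 = −2072·19519 + 4821·8389
1 = 4821·105984 − 26177·19519
1 = −26177·337471 + 83352·105984
1 = 83352·443455 − 109529·337471
1 = −109529·1224381 + 302410·443455
1 = 302410·4116598 − 1016759·1224381
Thus 1224381·(-1016759) ≡ 1 (mod 4116598); reducing, -1016759 mod 4116598 = 3099839.

3099839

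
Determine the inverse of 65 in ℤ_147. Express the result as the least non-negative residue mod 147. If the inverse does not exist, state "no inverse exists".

95

Extended Euclidean algorithm:
147 = 2×65 + 17
65 = 3×17 + 14
17 = 1×14 + 3
14 = 4×3 + 2
3 = 1×2 + 1
2 = 2×1 + 0
gcd = 1, so the inverse exists. Back-substitute:
1 = 3 − 2
1 = −14 + 5·3
1 = 5·17 − 6·14
1 = −6·65 + 23·17
1 = 23·147 − 52·65
Hence 65⁻¹ ≡ -52 ≡ 95 (mod 147).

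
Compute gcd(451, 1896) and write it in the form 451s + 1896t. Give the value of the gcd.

Euclidean algorithm:
1896 = 4·451 + 92
451 = 4·92 + 83
92 = 1·83 + 9
83 = 9·9 + 2
9 = 4·2 + 1
2 = 2·1 + 0
gcd(451, 1896) = 1.
Express as a combination:
1 = 9 − 4·2
1 = −4·83 + 37·9
1 = 37·92 − 41·83
1 = −41·451 + 201·92
1 = 201·1896 − 845·451
So 1 = (201)·1896 + (-845)·451.

1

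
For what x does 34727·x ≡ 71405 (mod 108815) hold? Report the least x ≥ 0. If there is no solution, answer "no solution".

gcd(34727, 108815):
108815 = 3*34727 + 4634
34727 = 7*4634 + 2289
4634 = 2*2289 + 56
2289 = 40*56 + 49
56 = 1*49 + 7
49 = 7*7 + 0
gcd = 7, but 7 ∤ 71405, so the congruence has no solution.

no solution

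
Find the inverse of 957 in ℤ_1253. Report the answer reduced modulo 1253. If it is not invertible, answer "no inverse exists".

gcd(1253, 957) by repeated division:
1253 = 1*957 + 296
957 = 3*296 + 69
296 = 4*69 + 20
69 = 3*20 + 9
20 = 2*9 + 2
9 = 4*2 + 1
2 = 2*1 + 0
gcd = 1, so the inverse exists. Back-substitute:
1 = 9 − 4·2
1 = −4·20 + 9·9
1 = 9·69 − 31·20
1 = −31·296 + 133·69
1 = 133·957 − 430·296
1 = −430·1253 + 563·957
So 957·563 ≡ 1 (mod 1253).

563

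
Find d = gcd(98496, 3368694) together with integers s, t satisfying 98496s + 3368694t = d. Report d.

6

Euclidean algorithm:
3368694 = 34·98496 + 19830
98496 = 4·19830 + 19176
19830 = 1·19176 + 654
19176 = 29·654 + 210
654 = 3·210 + 24
210 = 8·24 + 18
24 = 1·18 + 6
18 = 3·6 + 0
gcd(98496, 3368694) = 6.
Working backward:
6 = 24 − 18
6 = −210 + 9·24
6 = 9·654 − 28·210
6 = −28·19176 + 821·654
6 = 821·19830 − 849·19176
6 = −849·98496 + 4217·19830
6 = 4217·3368694 − 144227·98496
So 6 = (4217)·3368694 + (-144227)·98496.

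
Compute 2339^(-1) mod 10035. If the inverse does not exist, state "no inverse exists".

5084

Extended Euclidean algorithm:
10035 = 4×2339 + 679
2339 = 3×679 + 302
679 = 2×302 + 75
302 = 4×75 + 2
75 = 37×2 + 1
2 = 2×1 + 0
gcd = 1, so the inverse exists. Back-substitute:
1 = 75 − 37·2
1 = −37·302 + 149·75
1 = 149·679 − 335·302
1 = −335·2339 + 1154·679
1 = 1154·10035 − 4951·2339
So 2339·(-4951) ≡ 1 (mod 10035), and -4951 ≡ 5084 (mod 10035).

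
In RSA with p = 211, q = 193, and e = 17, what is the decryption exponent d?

30833

φ(n) = (p−1)(q−1) = 210·192 = 40320.
Need d with 17·d ≡ 1 (mod 40320). Apply the extended Euclidean algorithm:
40320 = 2371×17 + 13
17 = 1×13 + 4
13 = 3×4 + 1
4 = 4×1 + 0
Back-substitute:
1 = 13 − 3·4
1 = −3·17 + 4·13
1 = 4·40320 − 9487·17
So 17·(-9487) ≡ 1 (mod 40320), hence d ≡ -9487 ≡ 30833 (mod 40320).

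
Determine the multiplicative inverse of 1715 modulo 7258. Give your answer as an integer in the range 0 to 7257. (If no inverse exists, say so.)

6255

Apply the Euclidean algorithm to 7258 and 1715:
7258 = 4×1715 + 398
1715 = 4×398 + 123
398 = 3×123 + 29
123 = 4×29 + 7
29 = 4×7 + 1
7 = 7×1 + 0
gcd = 1, so the inverse exists. Back-substitute:
1 = 29 − 4·7
1 = −4·123 + 17·29
1 = 17·398 − 55·123
1 = −55·1715 + 237·398
1 = 237·7258 − 1003·1715
Thus 1715·(-1003) ≡ 1 (mod 7258); reducing, -1003 mod 7258 = 6255.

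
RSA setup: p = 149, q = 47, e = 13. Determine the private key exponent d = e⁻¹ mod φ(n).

5237

φ(n) = (p−1)(q−1) = 148·46 = 6808.
Need d with 13·d ≡ 1 (mod 6808). Apply the extended Euclidean algorithm:
6808 = 523·13 + 9
13 = 1·9 + 4
9 = 2·4 + 1
4 = 4·1 + 0
Back-substitute:
1 = 9 − 2·4
1 = −2·13 + 3·9
1 = 3·6808 − 1571·13
So 13·(-1571) ≡ 1 (mod 6808), hence d ≡ -1571 ≡ 5237 (mod 6808).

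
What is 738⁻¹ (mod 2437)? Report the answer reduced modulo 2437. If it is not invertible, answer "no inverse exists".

Extended Euclidean algorithm:
2437 = 3·738 + 223
738 = 3·223 + 69
223 = 3·69 + 16
69 = 4·16 + 5
16 = 3·5 + 1
5 = 5·1 + 0
Since gcd(738, 2437) = 1, back-substitute to write 1 as a combination:
1 = 16 − 3·5
1 = −3·69 + 13·16
1 = 13·223 − 42·69
1 = −42·738 + 139·223
1 = 139·2437 − 459·738
Hence 738⁻¹ ≡ -459 ≡ 1978 (mod 2437).

1978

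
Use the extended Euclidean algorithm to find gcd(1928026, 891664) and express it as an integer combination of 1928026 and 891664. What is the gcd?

2

Euclidean algorithm:
1928026 = 2·891664 + 144698
891664 = 6·144698 + 23476
144698 = 6·23476 + 3842
23476 = 6·3842 + 424
3842 = 9·424 + 26
424 = 16·26 + 8
26 = 3·8 + 2
8 = 4·2 + 0
gcd(1928026, 891664) = 2.
Working backward:
2 = 26 − 3·8
2 = −3·424 + 49·26
2 = 49·3842 − 444·424
2 = −444·23476 + 2713·3842
2 = 2713·144698 − 16722·23476
2 = −16722·891664 + 103045·144698
2 = 103045·1928026 − 222812·891664
So 2 = (103045)·1928026 + (-222812)·891664.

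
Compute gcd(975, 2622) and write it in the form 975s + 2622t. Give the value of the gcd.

Apply Euclid's algorithm to 2622 and 975:
2622 = 2*975 + 672
975 = 1*672 + 303
672 = 2*303 + 66
303 = 4*66 + 39
66 = 1*39 + 27
39 = 1*27 + 12
27 = 2*12 + 3
12 = 4*3 + 0
gcd(975, 2622) = 3.
Back-substituting:
3 = 27 − 2·12
3 = −2·39 + 3·27
3 = 3·66 − 5·39
3 = −5·303 + 23·66
3 = 23·672 − 51·303
3 = −51·975 + 74·672
3 = 74·2622 − 199·975
So 3 = (74)·2622 + (-199)·975.

3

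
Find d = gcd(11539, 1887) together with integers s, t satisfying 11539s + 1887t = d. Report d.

1

Apply Euclid's algorithm to 11539 and 1887:
11539 = 6×1887 + 217
1887 = 8×217 + 151
217 = 1×151 + 66
151 = 2×66 + 19
66 = 3×19 + 9
19 = 2×9 + 1
9 = 9×1 + 0
gcd(11539, 1887) = 1.
Express as a combination:
1 = 19 − 2·9
1 = −2·66 + 7·19
1 = 7·151 − 16·66
1 = −16·217 + 23·151
1 = 23·1887 − 200·217
1 = −200·11539 + 1223·1887
So 1 = (-200)·11539 + (1223)·1887.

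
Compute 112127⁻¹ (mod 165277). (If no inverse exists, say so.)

Extended Euclidean algorithm:
165277 = 1*112127 + 53150
112127 = 2*53150 + 5827
53150 = 9*5827 + 707
5827 = 8*707 + 171
707 = 4*171 + 23
171 = 7*23 + 10
23 = 2*10 + 3
10 = 3*3 + 1
3 = 3*1 + 0
The gcd is 1. Working backward:
1 = 10 − 3·3
1 = −3·23 + 7·10
1 = 7·171 − 52·23
1 = −52·707 + 215·171
1 = 215·5827 − 1772·707
1 = −1772·53150 + 16163·5827
1 = 16163·112127 − 34098·53150
1 = −34098·165277 + 50261·112127
So 112127·50261 ≡ 1 (mod 165277).

50261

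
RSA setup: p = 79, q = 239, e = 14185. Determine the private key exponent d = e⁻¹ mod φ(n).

φ(n) = (p−1)(q−1) = 78·238 = 18564.
Need d with 14185·d ≡ 1 (mod 18564). Apply the extended Euclidean algorithm:
18564 = 1×14185 + 4379
14185 = 3×4379 + 1048
4379 = 4×1048 + 187
1048 = 5×187 + 113
187 = 1×113 + 74
113 = 1×74 + 39
74 = 1×39 + 35
39 = 1×35 + 4
35 = 8×4 + 3
4 = 1×3 + 1
3 = 3×1 + 0
Back-substitute:
1 = 4 − 3
1 = −35 + 9·4
1 = 9·39 − 10·35
1 = −10·74 + 19·39
1 = 19·113 − 29·74
1 = −29·187 + 48·113
1 = 48·1048 − 269·187
1 = −269·4379 + 1124·1048
1 = 1124·14185 − 3641·4379
1 = −3641·18564 + 4765·14185
So 14185·4765 ≡ 1 (mod 18564), hence d = 4765.

4765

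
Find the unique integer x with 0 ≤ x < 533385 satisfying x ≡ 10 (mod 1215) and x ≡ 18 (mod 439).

Write x = 10 + 1215·k. Then 1215·k ≡ 18 − 10 ≡ 8 (mod 439).
Need 1215⁻¹ mod 439. Extended Euclid on (439, 337):
439 = 1*337 + 102
337 = 3*102 + 31
102 = 3*31 + 9
31 = 3*9 + 4
9 = 2*4 + 1
4 = 4*1 + 0
Back-substitute:
1 = 9 − 2·4
1 = −2·31 + 7·9
1 = 7·102 − 23·31
1 = −23·337 + 76·102
1 = 76·439 − 99·337
1215⁻¹ ≡ 340 (mod 439), so k ≡ 340·8 ≡ 86 (mod 439).
x = 10 + 1215·86 = 104500.

104500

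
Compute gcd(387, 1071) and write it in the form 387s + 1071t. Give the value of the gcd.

9

Repeated division:
1071 = 2×387 + 297
387 = 1×297 + 90
297 = 3×90 + 27
90 = 3×27 + 9
27 = 3×9 + 0
gcd(387, 1071) = 9.
Back-substituting:
9 = 90 − 3·27
9 = −3·297 + 10·90
9 = 10·387 − 13·297
9 = −13·1071 + 36·387
So 9 = (-13)·1071 + (36)·387.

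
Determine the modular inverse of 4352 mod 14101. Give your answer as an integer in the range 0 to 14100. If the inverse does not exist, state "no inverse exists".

Apply the Euclidean algorithm to 14101 and 4352:
14101 = 3×4352 + 1045
4352 = 4×1045 + 172
1045 = 6×172 + 13
172 = 13×13 + 3
13 = 4×3 + 1
3 = 3×1 + 0
The gcd is 1. Working backward:
1 = 13 − 4·3
1 = −4·172 + 53·13
1 = 53·1045 − 322·172
1 = −322·4352 + 1341·1045
1 = 1341·14101 − 4345·4352
Thus 4352·(-4345) ≡ 1 (mod 14101); reducing, -4345 mod 14101 = 9756.

9756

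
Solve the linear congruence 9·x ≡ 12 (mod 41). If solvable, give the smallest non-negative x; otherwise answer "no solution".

15

First find gcd(9, 41):
41 = 4*9 + 5
9 = 1*5 + 4
5 = 1*4 + 1
4 = 4*1 + 0
gcd = 1, so a unique solution mod 41 exists.
Back-substitute for the Bézout coefficients:
1 = 5 − 4
1 = −9 + 2·5
1 = 2·41 − 9·9
So 9·(-9) ≡ 1 (mod 41), giving 9⁻¹ ≡ 32.
x ≡ 9⁻¹·12 ≡ 32·12 ≡ 15 (mod 41).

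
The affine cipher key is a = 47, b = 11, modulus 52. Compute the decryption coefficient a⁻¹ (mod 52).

31

gcd(52, 47) by repeated division:
52 = 1×47 + 5
47 = 9×5 + 2
5 = 2×2 + 1
2 = 2×1 + 0
Since gcd(47, 52) = 1, back-substitute to write 1 as a combination:
1 = 5 − 2·2
1 = −2·47 + 19·5
1 = 19·52 − 21·47
Thus 47·(-21) ≡ 1 (mod 52); reducing, -21 mod 52 = 31.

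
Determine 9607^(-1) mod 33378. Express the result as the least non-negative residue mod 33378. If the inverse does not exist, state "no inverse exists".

10291

Extended Euclidean algorithm:
33378 = 3*9607 + 4557
9607 = 2*4557 + 493
4557 = 9*493 + 120
493 = 4*120 + 13
120 = 9*13 + 3
13 = 4*3 + 1
3 = 3*1 + 0
gcd = 1, so the inverse exists. Back-substitute:
1 = 13 − 4·3
1 = −4·120 + 37·13
1 = 37·493 − 152·120
1 = −152·4557 + 1405·493
1 = 1405·9607 − 2962·4557
1 = −2962·33378 + 10291·9607
So 9607·10291 ≡ 1 (mod 33378).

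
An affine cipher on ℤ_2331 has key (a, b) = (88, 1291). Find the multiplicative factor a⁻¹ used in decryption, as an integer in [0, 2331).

1192

gcd(2331, 88) by repeated division:
2331 = 26·88 + 43
88 = 2·43 + 2
43 = 21·2 + 1
2 = 2·1 + 0
Since gcd(88, 2331) = 1, back-substitute to write 1 as a combination:
1 = 43 − 21·2
1 = −21·88 + 43·43
1 = 43·2331 − 1139·88
So 88·(-1139) ≡ 1 (mod 2331), and -1139 ≡ 1192 (mod 2331).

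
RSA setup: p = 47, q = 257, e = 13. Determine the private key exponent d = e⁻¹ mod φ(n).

6341

φ(n) = (p−1)(q−1) = 46·256 = 11776.
Need d with 13·d ≡ 1 (mod 11776). Apply the extended Euclidean algorithm:
11776 = 905×13 + 11
13 = 1×11 + 2
11 = 5×2 + 1
2 = 2×1 + 0
Back-substitute:
1 = 11 − 5·2
1 = −5·13 + 6·11
1 = 6·11776 − 5435·13
So 13·(-5435) ≡ 1 (mod 11776), hence d ≡ -5435 ≡ 6341 (mod 11776).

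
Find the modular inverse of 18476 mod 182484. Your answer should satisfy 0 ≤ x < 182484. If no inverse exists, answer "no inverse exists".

no inverse exists

Compute gcd(18476, 182484):
182484 = 9·18476 + 16200
18476 = 1·16200 + 2276
16200 = 7·2276 + 268
2276 = 8·268 + 132
268 = 2·132 + 4
132 = 33·4 + 0
gcd(18476, 182484) = 4 ≠ 1, so 18476 has no multiplicative inverse modulo 182484.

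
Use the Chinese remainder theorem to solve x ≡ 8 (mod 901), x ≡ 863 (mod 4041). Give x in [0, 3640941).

Write x = 8 + 901·k. Then 901·k ≡ 863 − 8 ≡ 855 (mod 4041).
Need 901⁻¹ mod 4041. Extended Euclid on (4041, 901):
4041 = 4*901 + 437
901 = 2*437 + 27
437 = 16*27 + 5
27 = 5*5 + 2
5 = 2*2 + 1
2 = 2*1 + 0
Back-substitute:
1 = 5 − 2·2
1 = −2·27 + 11·5
1 = 11·437 − 178·27
1 = −178·901 + 367·437
1 = 367·4041 − 1646·901
901⁻¹ ≡ 2395 (mod 4041), so k ≡ 2395·855 ≡ 2979 (mod 4041).
x = 8 + 901·2979 = 2684087.

2684087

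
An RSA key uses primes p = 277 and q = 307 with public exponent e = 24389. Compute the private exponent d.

φ(n) = (p−1)(q−1) = 276·306 = 84456.
Need d with 24389·d ≡ 1 (mod 84456). Apply the extended Euclidean algorithm:
84456 = 3·24389 + 11289
24389 = 2·11289 + 1811
11289 = 6·1811 + 423
1811 = 4·423 + 119
423 = 3·119 + 66
119 = 1·66 + 53
66 = 1·53 + 13
53 = 4·13 + 1
13 = 13·1 + 0
Back-substitute:
1 = 53 − 4·13
1 = −4·66 + 5·53
1 = 5·119 − 9·66
1 = −9·423 + 32·119
1 = 32·1811 − 137·423
1 = −137·11289 + 854·1811
1 = 854·24389 − 1845·11289
1 = −1845·84456 + 6389·24389
So 24389·6389 ≡ 1 (mod 84456), hence d = 6389.

6389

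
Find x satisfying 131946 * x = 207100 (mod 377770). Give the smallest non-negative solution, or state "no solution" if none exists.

First find gcd(131946, 377770):
377770 = 2×131946 + 113878
131946 = 1×113878 + 18068
113878 = 6×18068 + 5470
18068 = 3×5470 + 1658
5470 = 3×1658 + 496
1658 = 3×496 + 170
496 = 2×170 + 156
170 = 1×156 + 14
156 = 11×14 + 2
14 = 7×2 + 0
gcd = 2 and 2 | 207100, so solutions exist. Divide through by 2: 65973x ≡ 103550 (mod 188885).
Now find 65973⁻¹ mod 188885:
188885 = 2×65973 + 56939
65973 = 1×56939 + 9034
56939 = 6×9034 + 2735
9034 = 3×2735 + 829
2735 = 3×829 + 248
829 = 3×248 + 85
248 = 2×85 + 78
85 = 1×78 + 7
78 = 11×7 + 1
7 = 7×1 + 0
Back-substitute:
1 = 78 − 11·7
1 = −11·85 + 12·78
1 = 12·248 − 35·85
1 = −35·829 + 117·248
1 = 117·2735 − 386·829
1 = −386·9034 + 1275·2735
1 = 1275·56939 − 8036·9034
1 = −8036·65973 + 9311·56939
1 = 9311·188885 − 26658·65973
So 65973·(-26658) ≡ 1 (mod 188885), i.e. 65973⁻¹ ≡ 162227.
Then x ≡ 162227·103550 ≡ 118375 (mod 188885); the smallest non-negative solution is x = 118375.

118375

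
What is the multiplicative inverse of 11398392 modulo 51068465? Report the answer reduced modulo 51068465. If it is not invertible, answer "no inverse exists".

8655153

Run Euclid on (51068465, 11398392):
51068465 = 4·11398392 + 5474897
11398392 = 2·5474897 + 448598
5474897 = 12·448598 + 91721
448598 = 4·91721 + 81714
91721 = 1·81714 + 10007
81714 = 8·10007 + 1658
10007 = 6·1658 + 59
1658 = 28·59 + 6
59 = 9·6 + 5
6 = 1·5 + 1
5 = 5·1 + 0
The gcd is 1. Working backward:
1 = 6 − 5
1 = −59 + 10·6
1 = 10·1658 − 281·59
1 = −281·10007 + 1696·1658
1 = 1696·81714 − 13849·10007
1 = −13849·91721 + 15545·81714
1 = 15545·448598 − 76029·91721
1 = −76029·5474897 + 927893·448598
1 = 927893·11398392 − 1931815·5474897
1 = −1931815·51068465 + 8655153·11398392
So 11398392·8655153 ≡ 1 (mod 51068465).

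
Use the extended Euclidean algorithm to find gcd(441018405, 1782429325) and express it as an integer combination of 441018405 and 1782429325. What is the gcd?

5

Repeated division:
1782429325 = 4*441018405 + 18355705
441018405 = 24*18355705 + 481485
18355705 = 38*481485 + 59275
481485 = 8*59275 + 7285
59275 = 8*7285 + 995
7285 = 7*995 + 320
995 = 3*320 + 35
320 = 9*35 + 5
35 = 7*5 + 0
gcd(441018405, 1782429325) = 5.
Back-substituting:
5 = 320 − 9·35
5 = −9·995 + 28·320
5 = 28·7285 − 205·995
5 = −205·59275 + 1668·7285
5 = 1668·481485 − 13549·59275
5 = −13549·18355705 + 516530·481485
5 = 516530·441018405 − 12410269·18355705
5 = −12410269·1782429325 + 50157606·441018405
So 5 = (-12410269)·1782429325 + (50157606)·441018405.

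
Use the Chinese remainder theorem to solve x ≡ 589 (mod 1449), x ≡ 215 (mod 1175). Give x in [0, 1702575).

Write x = 589 + 1449·k. Then 1449·k ≡ 215 − 589 ≡ 801 (mod 1175).
Need 1449⁻¹ mod 1175. Extended Euclid on (1175, 274):
1175 = 4*274 + 79
274 = 3*79 + 37
79 = 2*37 + 5
37 = 7*5 + 2
5 = 2*2 + 1
2 = 2*1 + 0
Back-substitute:
1 = 5 − 2·2
1 = −2·37 + 15·5
1 = 15·79 − 32·37
1 = −32·274 + 111·79
1 = 111·1175 − 476·274
1449⁻¹ ≡ 699 (mod 1175), so k ≡ 699·801 ≡ 599 (mod 1175).
x = 589 + 1449·599 = 868540.

868540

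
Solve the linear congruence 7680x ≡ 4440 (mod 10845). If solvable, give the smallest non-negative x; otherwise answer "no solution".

283

First find gcd(7680, 10845):
10845 = 1*7680 + 3165
7680 = 2*3165 + 1350
3165 = 2*1350 + 465
1350 = 2*465 + 420
465 = 1*420 + 45
420 = 9*45 + 15
45 = 3*15 + 0
gcd = 15 and 15 | 4440, so solutions exist. Divide through by 15: 512x ≡ 296 (mod 723).
Now find 512⁻¹ mod 723:
723 = 1×512 + 211
512 = 2×211 + 90
211 = 2×90 + 31
90 = 2×31 + 28
31 = 1×28 + 3
28 = 9×3 + 1
3 = 3×1 + 0
Back-substitute:
1 = 28 − 9·3
1 = −9·31 + 10·28
1 = 10·90 − 29·31
1 = −29·211 + 68·90
1 = 68·512 − 165·211
1 = −165·723 + 233·512
So 512⁻¹ ≡ 233 (mod 723).
Then x ≡ 233·296 ≡ 283 (mod 723); the smallest non-negative solution is x = 283.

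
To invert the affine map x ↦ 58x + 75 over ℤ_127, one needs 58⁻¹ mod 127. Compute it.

Run Euclid on (127, 58):
127 = 2×58 + 11
58 = 5×11 + 3
11 = 3×3 + 2
3 = 1×2 + 1
2 = 2×1 + 0
gcd = 1, so the inverse exists. Back-substitute:
1 = 3 − 2
1 = −11 + 4·3
1 = 4·58 − 21·11
1 = −21·127 + 46·58
So 58·46 ≡ 1 (mod 127).

46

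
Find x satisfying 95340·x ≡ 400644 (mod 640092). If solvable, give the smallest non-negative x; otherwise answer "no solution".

First find gcd(95340, 640092):
640092 = 6×95340 + 68052
95340 = 1×68052 + 27288
68052 = 2×27288 + 13476
27288 = 2×13476 + 336
13476 = 40×336 + 36
336 = 9×36 + 12
36 = 3×12 + 0
gcd = 12 and 12 | 400644, so solutions exist. Divide through by 12: 7945x ≡ 33387 (mod 53341).
Now find 7945⁻¹ mod 53341:
53341 = 6*7945 + 5671
7945 = 1*5671 + 2274
5671 = 2*2274 + 1123
2274 = 2*1123 + 28
1123 = 40*28 + 3
28 = 9*3 + 1
3 = 3*1 + 0
Back-substitute:
1 = 28 − 9·3
1 = −9·1123 + 361·28
1 = 361·2274 − 731·1123
1 = −731·5671 + 1823·2274
1 = 1823·7945 − 2554·5671
1 = −2554·53341 + 17147·7945
So 7945⁻¹ ≡ 17147 (mod 53341).
Then x ≡ 17147·33387 ≡ 31277 (mod 53341); the smallest non-negative solution is x = 31277.

31277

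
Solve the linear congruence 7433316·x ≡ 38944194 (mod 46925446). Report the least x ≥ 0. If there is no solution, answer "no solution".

First find gcd(7433316, 46925446):
46925446 = 6×7433316 + 2325550
7433316 = 3×2325550 + 456666
2325550 = 5×456666 + 42220
456666 = 10×42220 + 34466
42220 = 1×34466 + 7754
34466 = 4×7754 + 3450
7754 = 2×3450 + 854
3450 = 4×854 + 34
854 = 25×34 + 4
34 = 8×4 + 2
4 = 2×2 + 0
gcd = 2 and 2 | 38944194, so solutions exist. Divide through by 2: 3716658x ≡ 19472097 (mod 23462723).
Now find 3716658⁻¹ mod 23462723:
23462723 = 6·3716658 + 1162775
3716658 = 3·1162775 + 228333
1162775 = 5·228333 + 21110
228333 = 10·21110 + 17233
21110 = 1·17233 + 3877
17233 = 4·3877 + 1725
3877 = 2·1725 + 427
1725 = 4·427 + 17
427 = 25·17 + 2
17 = 8·2 + 1
2 = 2·1 + 0
Back-substitute:
1 = 17 − 8·2
1 = −8·427 + 201·17
1 = 201·1725 − 812·427
1 = −812·3877 + 1825·1725
1 = 1825·17233 − 8112·3877
1 = −8112·21110 + 9937·17233
1 = 9937·228333 − 107482·21110
1 = −107482·1162775 + 547347·228333
1 = 547347·3716658 − 1749523·1162775
1 = −1749523·23462723 + 11044485·3716658
So 3716658⁻¹ ≡ 11044485 (mod 23462723).
Then x ≡ 11044485·19472097 ≡ 11142491 (mod 23462723); the smallest non-negative solution is x = 11142491.

11142491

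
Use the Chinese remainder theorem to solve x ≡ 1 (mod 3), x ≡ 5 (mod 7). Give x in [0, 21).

19

Write x = 1 + 3·k. Then 3·k ≡ 5 − 1 ≡ 4 (mod 7).
Need 3⁻¹ mod 7. Extended Euclid on (7, 3):
7 = 2*3 + 1
3 = 3*1 + 0
Back-substitute:
1 = 7 − 2·3
3⁻¹ ≡ 5 (mod 7), so k ≡ 5·4 ≡ 6 (mod 7).
x = 1 + 3·6 = 19.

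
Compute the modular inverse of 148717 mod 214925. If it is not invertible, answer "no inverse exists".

49878

Run Euclid on (214925, 148717):
214925 = 1·148717 + 66208
148717 = 2·66208 + 16301
66208 = 4·16301 + 1004
16301 = 16·1004 + 237
1004 = 4·237 + 56
237 = 4·56 + 13
56 = 4·13 + 4
13 = 3·4 + 1
4 = 4·1 + 0
Since gcd(148717, 214925) = 1, back-substitute to write 1 as a combination:
1 = 13 − 3·4
1 = −3·56 + 13·13
1 = 13·237 − 55·56
1 = −55·1004 + 233·237
1 = 233·16301 − 3783·1004
1 = −3783·66208 + 15365·16301
1 = 15365·148717 − 34513·66208
1 = −34513·214925 + 49878·148717
So 148717·49878 ≡ 1 (mod 214925).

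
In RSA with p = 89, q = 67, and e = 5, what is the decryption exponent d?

3485

φ(n) = (p−1)(q−1) = 88·66 = 5808.
Need d with 5·d ≡ 1 (mod 5808). Apply the extended Euclidean algorithm:
5808 = 1161×5 + 3
5 = 1×3 + 2
3 = 1×2 + 1
2 = 2×1 + 0
Back-substitute:
1 = 3 − 2
1 = −5 + 2·3
1 = 2·5808 − 2323·5
So 5·(-2323) ≡ 1 (mod 5808), hence d ≡ -2323 ≡ 3485 (mod 5808).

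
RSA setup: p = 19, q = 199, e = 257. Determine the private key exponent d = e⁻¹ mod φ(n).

2621

φ(n) = (p−1)(q−1) = 18·198 = 3564.
Need d with 257·d ≡ 1 (mod 3564). Apply the extended Euclidean algorithm:
3564 = 13·257 + 223
257 = 1·223 + 34
223 = 6·34 + 19
34 = 1·19 + 15
19 = 1·15 + 4
15 = 3·4 + 3
4 = 1·3 + 1
3 = 3·1 + 0
Back-substitute:
1 = 4 − 3
1 = −15 + 4·4
1 = 4·19 − 5·15
1 = −5·34 + 9·19
1 = 9·223 − 59·34
1 = −59·257 + 68·223
1 = 68·3564 − 943·257
So 257·(-943) ≡ 1 (mod 3564), hence d ≡ -943 ≡ 2621 (mod 3564).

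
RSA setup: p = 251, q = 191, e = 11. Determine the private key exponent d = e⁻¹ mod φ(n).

21591

φ(n) = (p−1)(q−1) = 250·190 = 47500.
Need d with 11·d ≡ 1 (mod 47500). Apply the extended Euclidean algorithm:
47500 = 4318*11 + 2
11 = 5*2 + 1
2 = 2*1 + 0
Back-substitute:
1 = 11 − 5·2
1 = −5·47500 + 21591·11
So 11·21591 ≡ 1 (mod 47500), hence d = 21591.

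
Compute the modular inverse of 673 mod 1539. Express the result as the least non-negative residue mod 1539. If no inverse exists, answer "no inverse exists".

Run Euclid on (1539, 673):
1539 = 2×673 + 193
673 = 3×193 + 94
193 = 2×94 + 5
94 = 18×5 + 4
5 = 1×4 + 1
4 = 4×1 + 0
Since gcd(673, 1539) = 1, back-substitute to write 1 as a combination:
1 = 5 − 4
1 = −94 + 19·5
1 = 19·193 − 39·94
1 = −39·673 + 136·193
1 = 136·1539 − 311·673
So 673·(-311) ≡ 1 (mod 1539), and -311 ≡ 1228 (mod 1539).

1228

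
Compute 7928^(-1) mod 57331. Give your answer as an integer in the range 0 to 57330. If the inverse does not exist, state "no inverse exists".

25838

Run Euclid on (57331, 7928):
57331 = 7×7928 + 1835
7928 = 4×1835 + 588
1835 = 3×588 + 71
588 = 8×71 + 20
71 = 3×20 + 11
20 = 1×11 + 9
11 = 1×9 + 2
9 = 4×2 + 1
2 = 2×1 + 0
Since gcd(7928, 57331) = 1, back-substitute to write 1 as a combination:
1 = 9 − 4·2
1 = −4·11 + 5·9
1 = 5·20 − 9·11
1 = −9·71 + 32·20
1 = 32·588 − 265·71
1 = −265·1835 + 827·588
1 = 827·7928 − 3573·1835
1 = −3573·57331 + 25838·7928
So 7928·25838 ≡ 1 (mod 57331).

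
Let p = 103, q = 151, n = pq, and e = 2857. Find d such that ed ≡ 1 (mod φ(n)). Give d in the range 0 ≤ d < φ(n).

14893

φ(n) = (p−1)(q−1) = 102·150 = 15300.
Need d with 2857·d ≡ 1 (mod 15300). Apply the extended Euclidean algorithm:
15300 = 5·2857 + 1015
2857 = 2·1015 + 827
1015 = 1·827 + 188
827 = 4·188 + 75
188 = 2·75 + 38
75 = 1·38 + 37
38 = 1·37 + 1
37 = 37·1 + 0
Back-substitute:
1 = 38 − 37
1 = −75 + 2·38
1 = 2·188 − 5·75
1 = −5·827 + 22·188
1 = 22·1015 − 27·827
1 = −27·2857 + 76·1015
1 = 76·15300 − 407·2857
So 2857·(-407) ≡ 1 (mod 15300), hence d ≡ -407 ≡ 14893 (mod 15300).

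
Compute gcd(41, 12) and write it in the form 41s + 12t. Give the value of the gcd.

Repeated division:
41 = 3×12 + 5
12 = 2×5 + 2
5 = 2×2 + 1
2 = 2×1 + 0
gcd(41, 12) = 1.
Back-substituting:
1 = 5 − 2·2
1 = −2·12 + 5·5
1 = 5·41 − 17·12
So 1 = (5)·41 + (-17)·12.

1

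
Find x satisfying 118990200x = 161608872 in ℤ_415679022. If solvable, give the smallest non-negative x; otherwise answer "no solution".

First find gcd(118990200, 415679022):
415679022 = 3×118990200 + 58708422
118990200 = 2×58708422 + 1573356
58708422 = 37×1573356 + 494250
1573356 = 3×494250 + 90606
494250 = 5×90606 + 41220
90606 = 2×41220 + 8166
41220 = 5×8166 + 390
8166 = 20×390 + 366
390 = 1×366 + 24
366 = 15×24 + 6
24 = 4×6 + 0
gcd = 6 and 6 | 161608872, so solutions exist. Divide through by 6: 19831700x ≡ 26934812 (mod 69279837).
Now find 19831700⁻¹ mod 69279837:
69279837 = 3*19831700 + 9784737
19831700 = 2*9784737 + 262226
9784737 = 37*262226 + 82375
262226 = 3*82375 + 15101
82375 = 5*15101 + 6870
15101 = 2*6870 + 1361
6870 = 5*1361 + 65
1361 = 20*65 + 61
65 = 1*61 + 4
61 = 15*4 + 1
4 = 4*1 + 0
Back-substitute:
1 = 61 − 15·4
1 = −15·65 + 16·61
1 = 16·1361 − 335·65
1 = −335·6870 + 1691·1361
1 = 1691·15101 − 3717·6870
1 = −3717·82375 + 20276·15101
1 = 20276·262226 − 64545·82375
1 = −64545·9784737 + 2408441·262226
1 = 2408441·19831700 − 4881427·9784737
1 = −4881427·69279837 + 17052722·19831700
So 19831700⁻¹ ≡ 17052722 (mod 69279837).
Then x ≡ 17052722·26934812 ≡ 51416479 (mod 69279837); the smallest non-negative solution is x = 51416479.

51416479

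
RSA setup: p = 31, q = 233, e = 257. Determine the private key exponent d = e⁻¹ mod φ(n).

5633

φ(n) = (p−1)(q−1) = 30·232 = 6960.
Need d with 257·d ≡ 1 (mod 6960). Apply the extended Euclidean algorithm:
6960 = 27*257 + 21
257 = 12*21 + 5
21 = 4*5 + 1
5 = 5*1 + 0
Back-substitute:
1 = 21 − 4·5
1 = −4·257 + 49·21
1 = 49·6960 − 1327·257
So 257·(-1327) ≡ 1 (mod 6960), hence d ≡ -1327 ≡ 5633 (mod 6960).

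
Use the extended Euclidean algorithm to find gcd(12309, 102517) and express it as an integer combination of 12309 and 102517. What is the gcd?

Repeated division:
102517 = 8×12309 + 4045
12309 = 3×4045 + 174
4045 = 23×174 + 43
174 = 4×43 + 2
43 = 21×2 + 1
2 = 2×1 + 0
gcd(12309, 102517) = 1.
Back-substituting:
1 = 43 − 21·2
1 = −21·174 + 85·43
1 = 85·4045 − 1976·174
1 = −1976·12309 + 6013·4045
1 = 6013·102517 − 50080·12309
So 1 = (6013)·102517 + (-50080)·12309.

1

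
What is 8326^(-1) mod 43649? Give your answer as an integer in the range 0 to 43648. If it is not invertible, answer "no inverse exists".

Extended Euclidean algorithm:
43649 = 5·8326 + 2019
8326 = 4·2019 + 250
2019 = 8·250 + 19
250 = 13·19 + 3
19 = 6·3 + 1
3 = 3·1 + 0
gcd = 1, so the inverse exists. Back-substitute:
1 = 19 − 6·3
1 = −6·250 + 79·19
1 = 79·2019 − 638·250
1 = −638·8326 + 2631·2019
1 = 2631·43649 − 13793·8326
So 8326·(-13793) ≡ 1 (mod 43649), and -13793 ≡ 29856 (mod 43649).

29856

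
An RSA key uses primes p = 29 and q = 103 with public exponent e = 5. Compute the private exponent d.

φ(n) = (p−1)(q−1) = 28·102 = 2856.
Need d with 5·d ≡ 1 (mod 2856). Apply the extended Euclidean algorithm:
2856 = 571*5 + 1
5 = 5*1 + 0
Back-substitute:
1 = 2856 − 571·5
So 5·(-571) ≡ 1 (mod 2856), hence d ≡ -571 ≡ 2285 (mod 2856).

2285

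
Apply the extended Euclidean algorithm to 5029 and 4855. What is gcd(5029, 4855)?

1

Repeated division:
5029 = 1*4855 + 174
4855 = 27*174 + 157
174 = 1*157 + 17
157 = 9*17 + 4
17 = 4*4 + 1
4 = 4*1 + 0
gcd(5029, 4855) = 1.
Working backward:
1 = 17 − 4·4
1 = −4·157 + 37·17
1 = 37·174 − 41·157
1 = −41·4855 + 1144·174
1 = 1144·5029 − 1185·4855
So 1 = (1144)·5029 + (-1185)·4855.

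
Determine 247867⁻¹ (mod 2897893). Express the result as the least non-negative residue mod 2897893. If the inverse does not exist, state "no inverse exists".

Extended Euclidean algorithm:
2897893 = 11×247867 + 171356
247867 = 1×171356 + 76511
171356 = 2×76511 + 18334
76511 = 4×18334 + 3175
18334 = 5×3175 + 2459
3175 = 1×2459 + 716
2459 = 3×716 + 311
716 = 2×311 + 94
311 = 3×94 + 29
94 = 3×29 + 7
29 = 4×7 + 1
7 = 7×1 + 0
The gcd is 1. Working backward:
1 = 29 − 4·7
1 = −4·94 + 13·29
1 = 13·311 − 43·94
1 = −43·716 + 99·311
1 = 99·2459 − 340·716
1 = −340·3175 + 439·2459
1 = 439·18334 − 2535·3175
1 = −2535·76511 + 10579·18334
1 = 10579·171356 − 23693·76511
1 = −23693·247867 + 34272·171356
1 = 34272·2897893 − 400685·247867
Hence 247867⁻¹ ≡ -400685 ≡ 2497208 (mod 2897893).

2497208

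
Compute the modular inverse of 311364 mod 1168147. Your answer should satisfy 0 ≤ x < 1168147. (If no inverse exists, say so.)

Extended Euclidean algorithm:
1168147 = 3·311364 + 234055
311364 = 1·234055 + 77309
234055 = 3·77309 + 2128
77309 = 36·2128 + 701
2128 = 3·701 + 25
701 = 28·25 + 1
25 = 25·1 + 0
gcd = 1, so the inverse exists. Back-substitute:
1 = 701 − 28·25
1 = −28·2128 + 85·701
1 = 85·77309 − 3088·2128
1 = −3088·234055 + 9349·77309
1 = 9349·311364 − 12437·234055
1 = −12437·1168147 + 46660·311364
So 311364·46660 ≡ 1 (mod 1168147).

46660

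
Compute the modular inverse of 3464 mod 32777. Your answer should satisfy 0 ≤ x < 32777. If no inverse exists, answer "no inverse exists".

1126

Apply the Euclidean algorithm to 32777 and 3464:
32777 = 9×3464 + 1601
3464 = 2×1601 + 262
1601 = 6×262 + 29
262 = 9×29 + 1
29 = 29×1 + 0
The gcd is 1. Working backward:
1 = 262 − 9·29
1 = −9·1601 + 55·262
1 = 55·3464 − 119·1601
1 = −119·32777 + 1126·3464
So 3464·1126 ≡ 1 (mod 32777).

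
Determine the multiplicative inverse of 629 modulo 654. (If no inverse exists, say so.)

497

Apply the Euclidean algorithm to 654 and 629:
654 = 1*629 + 25
629 = 25*25 + 4
25 = 6*4 + 1
4 = 4*1 + 0
The gcd is 1. Working backward:
1 = 25 − 6·4
1 = −6·629 + 151·25
1 = 151·654 − 157·629
Hence 629⁻¹ ≡ -157 ≡ 497 (mod 654).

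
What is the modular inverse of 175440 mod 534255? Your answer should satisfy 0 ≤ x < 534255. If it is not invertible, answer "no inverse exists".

no inverse exists

Euclidean algorithm on 534255, 175440:
534255 = 3·175440 + 7935
175440 = 22·7935 + 870
7935 = 9·870 + 105
870 = 8·105 + 30
105 = 3·30 + 15
30 = 2·15 + 0
The gcd is 15, not 1, hence no inverse exists.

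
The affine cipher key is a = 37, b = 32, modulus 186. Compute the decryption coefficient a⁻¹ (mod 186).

Apply the Euclidean algorithm to 186 and 37:
186 = 5×37 + 1
37 = 37×1 + 0
The gcd is 1. Working backward:
1 = 186 − 5·37
Hence 37⁻¹ ≡ -5 ≡ 181 (mod 186).

181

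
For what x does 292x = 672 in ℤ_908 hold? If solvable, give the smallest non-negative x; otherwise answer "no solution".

First find gcd(292, 908):
908 = 3*292 + 32
292 = 9*32 + 4
32 = 8*4 + 0
gcd = 4 and 4 | 672, so solutions exist. Divide through by 4: 73x ≡ 168 (mod 227).
Now find 73⁻¹ mod 227:
227 = 3·73 + 8
73 = 9·8 + 1
8 = 8·1 + 0
Back-substitute:
1 = 73 − 9·8
1 = −9·227 + 28·73
So 73⁻¹ ≡ 28 (mod 227).
Then x ≡ 28·168 ≡ 164 (mod 227); the smallest non-negative solution is x = 164.

164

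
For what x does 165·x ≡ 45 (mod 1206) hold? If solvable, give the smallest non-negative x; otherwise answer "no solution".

First find gcd(165, 1206):
1206 = 7*165 + 51
165 = 3*51 + 12
51 = 4*12 + 3
12 = 4*3 + 0
gcd = 3 and 3 | 45, so solutions exist. Divide through by 3: 55x ≡ 15 (mod 402).
Now find 55⁻¹ mod 402:
402 = 7·55 + 17
55 = 3·17 + 4
17 = 4·4 + 1
4 = 4·1 + 0
Back-substitute:
1 = 17 − 4·4
1 = −4·55 + 13·17
1 = 13·402 − 95·55
So 55·(-95) ≡ 1 (mod 402), i.e. 55⁻¹ ≡ 307.
Then x ≡ 307·15 ≡ 183 (mod 402); the smallest non-negative solution is x = 183.

183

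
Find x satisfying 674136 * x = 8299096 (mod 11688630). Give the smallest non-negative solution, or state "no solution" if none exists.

gcd(674136, 11688630):
11688630 = 17×674136 + 228318
674136 = 2×228318 + 217500
228318 = 1×217500 + 10818
217500 = 20×10818 + 1140
10818 = 9×1140 + 558
1140 = 2×558 + 24
558 = 23×24 + 6
24 = 4×6 + 0
gcd = 6, but 6 ∤ 8299096, so the congruence has no solution.

no solution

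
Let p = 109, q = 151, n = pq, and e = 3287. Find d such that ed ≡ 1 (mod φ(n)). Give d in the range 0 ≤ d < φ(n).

10823

φ(n) = (p−1)(q−1) = 108·150 = 16200.
Need d with 3287·d ≡ 1 (mod 16200). Apply the extended Euclidean algorithm:
16200 = 4×3287 + 3052
3287 = 1×3052 + 235
3052 = 12×235 + 232
235 = 1×232 + 3
232 = 77×3 + 1
3 = 3×1 + 0
Back-substitute:
1 = 232 − 77·3
1 = −77·235 + 78·232
1 = 78·3052 − 1013·235
1 = −1013·3287 + 1091·3052
1 = 1091·16200 − 5377·3287
So 3287·(-5377) ≡ 1 (mod 16200), hence d ≡ -5377 ≡ 10823 (mod 16200).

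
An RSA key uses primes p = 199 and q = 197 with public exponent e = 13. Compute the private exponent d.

φ(n) = (p−1)(q−1) = 198·196 = 38808.
Need d with 13·d ≡ 1 (mod 38808). Apply the extended Euclidean algorithm:
38808 = 2985*13 + 3
13 = 4*3 + 1
3 = 3*1 + 0
Back-substitute:
1 = 13 − 4·3
1 = −4·38808 + 11941·13
So 13·11941 ≡ 1 (mod 38808), hence d = 11941.

11941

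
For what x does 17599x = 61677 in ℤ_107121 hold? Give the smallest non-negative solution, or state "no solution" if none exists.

5019

First find gcd(17599, 107121):
107121 = 6×17599 + 1527
17599 = 11×1527 + 802
1527 = 1×802 + 725
802 = 1×725 + 77
725 = 9×77 + 32
77 = 2×32 + 13
32 = 2×13 + 6
13 = 2×6 + 1
6 = 6×1 + 0
gcd = 1, so a unique solution mod 107121 exists.
Back-substitute for the Bézout coefficients:
1 = 13 − 2·6
1 = −2·32 + 5·13
1 = 5·77 − 12·32
1 = −12·725 + 113·77
1 = 113·802 − 125·725
1 = −125·1527 + 238·802
1 = 238·17599 − 2743·1527
1 = −2743·107121 + 16696·17599
So 17599·(16696) ≡ 1 (mod 107121), giving 17599⁻¹ ≡ 16696.
x ≡ 17599⁻¹·61677 ≡ 16696·61677 ≡ 5019 (mod 107121).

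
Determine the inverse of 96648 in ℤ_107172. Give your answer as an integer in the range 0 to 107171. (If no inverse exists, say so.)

Euclidean algorithm on 107172, 96648:
107172 = 1*96648 + 10524
96648 = 9*10524 + 1932
10524 = 5*1932 + 864
1932 = 2*864 + 204
864 = 4*204 + 48
204 = 4*48 + 12
48 = 4*12 + 0
The gcd is 12, not 1, hence no inverse exists.

no inverse exists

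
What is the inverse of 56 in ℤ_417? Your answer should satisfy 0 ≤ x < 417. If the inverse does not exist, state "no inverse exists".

350

Extended Euclidean algorithm:
417 = 7·56 + 25
56 = 2·25 + 6
25 = 4·6 + 1
6 = 6·1 + 0
gcd = 1, so the inverse exists. Back-substitute:
1 = 25 − 4·6
1 = −4·56 + 9·25
1 = 9·417 − 67·56
Hence 56⁻¹ ≡ -67 ≡ 350 (mod 417).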